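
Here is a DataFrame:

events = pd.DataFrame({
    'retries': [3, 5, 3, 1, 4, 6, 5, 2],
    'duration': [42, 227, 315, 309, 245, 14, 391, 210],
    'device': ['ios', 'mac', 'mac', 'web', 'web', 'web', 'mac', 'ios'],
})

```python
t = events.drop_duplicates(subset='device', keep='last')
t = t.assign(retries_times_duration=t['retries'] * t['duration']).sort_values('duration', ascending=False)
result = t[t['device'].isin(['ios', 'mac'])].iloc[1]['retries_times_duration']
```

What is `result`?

420

drop duplicate device (keep=last):
   retries  duration device
5        6        14    web
6        5       391    mac
7        2       210    ios
add column retries_times_duration = t['retries'] * t['duration']:
   retries  duration device  retries_times_duration
5        6        14    web                      84
6        5       391    mac                    1955
7        2       210    ios                     420
sort by duration descending:
   retries  duration device  retries_times_duration
6        5       391    mac                    1955
7        2       210    ios                     420
5        6        14    web                      84
filter rows where device in ['ios', 'mac']:
   retries  duration device  retries_times_duration
6        5       391    mac                    1955
7        2       210    ios                     420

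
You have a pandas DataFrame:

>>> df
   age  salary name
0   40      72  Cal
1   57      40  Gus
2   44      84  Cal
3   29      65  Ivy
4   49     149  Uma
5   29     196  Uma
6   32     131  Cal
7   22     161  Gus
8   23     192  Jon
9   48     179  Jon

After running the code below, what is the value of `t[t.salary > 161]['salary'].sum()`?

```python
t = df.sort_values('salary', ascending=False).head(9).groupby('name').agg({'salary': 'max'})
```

sort by salary descending:
   age  salary name
5   29     196  Uma
8   23     192  Jon
9   48     179  Jon
7   22     161  Gus
4   49     149  Uma
6   32     131  Cal
2   44      84  Cal
0   40      72  Cal
3   29      65  Ivy
1   57      40  Gus
take first 9 rows:
   age  salary name
5   29     196  Uma
8   23     192  Jon
9   48     179  Jon
7   22     161  Gus
4   49     149  Uma
6   32     131  Cal
2   44      84  Cal
0   40      72  Cal
3   29      65  Ivy
group by name, max of salary:
      salary
name        
Cal      131
Gus      161
Ivy       65
Jon      192
Uma      196
filter rows where salary > 161:
      salary
name        
Jon      192
Uma      196
Taking the sum of column 'salary' gives 388.

388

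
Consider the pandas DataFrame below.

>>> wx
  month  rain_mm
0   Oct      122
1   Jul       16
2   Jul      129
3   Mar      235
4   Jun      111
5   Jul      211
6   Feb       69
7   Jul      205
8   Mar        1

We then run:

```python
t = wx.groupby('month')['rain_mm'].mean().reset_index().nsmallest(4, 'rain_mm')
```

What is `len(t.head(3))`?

group by month, mean of rain_mm:
month
Feb     69.00
Jul    140.25
Jun    111.00
Mar    118.00
Oct    122.00
Name: rain_mm, dtype: float64
reset_index():
  month  rain_mm
0   Feb    69.00
1   Jul   140.25
2   Jun   111.00
3   Mar   118.00
4   Oct   122.00
take 4 rows with smallest rain_mm:
  month  rain_mm
0   Feb     69.0
2   Jun    111.0
3   Mar    118.0
4   Oct    122.0
take first 3 rows:
  month  rain_mm
0   Feb     69.0
2   Jun    111.0
3   Mar    118.0

3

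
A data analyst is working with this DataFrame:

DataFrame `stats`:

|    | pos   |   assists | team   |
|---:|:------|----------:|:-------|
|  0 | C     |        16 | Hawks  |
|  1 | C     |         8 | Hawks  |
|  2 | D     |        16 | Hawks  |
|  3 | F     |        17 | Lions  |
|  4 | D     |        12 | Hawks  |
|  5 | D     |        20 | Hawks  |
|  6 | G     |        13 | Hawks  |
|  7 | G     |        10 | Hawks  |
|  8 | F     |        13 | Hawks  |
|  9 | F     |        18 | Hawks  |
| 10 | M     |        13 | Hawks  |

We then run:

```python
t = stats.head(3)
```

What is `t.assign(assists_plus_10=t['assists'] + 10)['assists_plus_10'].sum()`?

take first 3 rows:
  pos  assists   team
0   C       16  Hawks
1   C        8  Hawks
2   D       16  Hawks
add column assists_plus_10 = t['assists'] + 10:
  pos  assists   team  assists_plus_10
0   C       16  Hawks               26
1   C        8  Hawks               18
2   D       16  Hawks               26
Taking the sum of column 'assists_plus_10' gives 70.

70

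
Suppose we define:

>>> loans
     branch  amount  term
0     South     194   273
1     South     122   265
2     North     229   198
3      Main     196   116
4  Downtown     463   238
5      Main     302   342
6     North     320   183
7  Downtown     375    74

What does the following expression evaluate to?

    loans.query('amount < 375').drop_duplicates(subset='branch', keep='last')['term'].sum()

filter rows where amount < 375:
  branch  amount  term
0  South     194   273
1  South     122   265
2  North     229   198
3   Main     196   116
5   Main     302   342
6  North     320   183
drop duplicate branch (keep=last):
  branch  amount  term
1  South     122   265
5   Main     302   342
6  North     320   183
Hence 790.

790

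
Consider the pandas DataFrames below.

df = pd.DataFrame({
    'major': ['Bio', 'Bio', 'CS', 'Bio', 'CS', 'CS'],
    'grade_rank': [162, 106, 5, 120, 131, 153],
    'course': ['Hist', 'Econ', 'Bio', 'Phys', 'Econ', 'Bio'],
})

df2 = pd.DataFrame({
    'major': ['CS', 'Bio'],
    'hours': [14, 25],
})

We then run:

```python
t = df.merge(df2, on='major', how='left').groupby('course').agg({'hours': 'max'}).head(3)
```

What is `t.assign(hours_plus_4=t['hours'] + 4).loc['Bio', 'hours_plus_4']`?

18

merge on 'major' (how='left') → 6 rows:
  major  grade_rank course  hours
0   Bio         162   Hist     25
1   Bio         106   Econ     25
2    CS           5    Bio     14
3   Bio         120   Phys     25
4    CS         131   Econ     14
5    CS         153    Bio     14
group by course, max of hours:
        hours
course       
Bio        14
Econ       25
Hist       25
Phys       25
take first 3 rows:
        hours
course       
Bio        14
Econ       25
Hist       25
add column hours_plus_4 = t['hours'] + 4:
        hours  hours_plus_4
course                     
Bio        14            18
Econ       25            29
Hist       25            29
So loc['Bio', 'hours_plus_4'] = 18.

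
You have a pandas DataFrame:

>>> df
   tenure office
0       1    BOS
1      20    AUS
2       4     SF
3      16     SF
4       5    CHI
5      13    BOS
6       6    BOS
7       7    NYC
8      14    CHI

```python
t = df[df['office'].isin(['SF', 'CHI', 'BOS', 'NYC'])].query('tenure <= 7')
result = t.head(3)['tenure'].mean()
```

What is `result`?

3.33333333333

filter rows where office in ['SF', 'CHI', 'BOS', 'NYC']:
   tenure office
0       1    BOS
2       4     SF
3      16     SF
4       5    CHI
5      13    BOS
6       6    BOS
7       7    NYC
8      14    CHI
filter rows where tenure <= 7:
   tenure office
0       1    BOS
2       4     SF
4       5    CHI
6       6    BOS
7       7    NYC
take first 3 rows:
   tenure office
0       1    BOS
2       4     SF
4       5    CHI
Then the mean of column 'tenure': 3.33333333333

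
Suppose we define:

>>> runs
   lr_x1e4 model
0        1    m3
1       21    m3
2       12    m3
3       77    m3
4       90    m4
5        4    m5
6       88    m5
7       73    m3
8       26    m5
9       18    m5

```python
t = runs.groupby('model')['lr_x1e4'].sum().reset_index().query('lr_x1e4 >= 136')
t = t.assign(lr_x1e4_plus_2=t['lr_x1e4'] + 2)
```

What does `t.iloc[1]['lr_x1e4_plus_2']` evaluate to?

group by model, sum of lr_x1e4:
model
m3    184
m4     90
m5    136
Name: lr_x1e4, dtype: int64
reset_index():
  model  lr_x1e4
0    m3      184
1    m4       90
2    m5      136
filter rows where lr_x1e4 >= 136:
  model  lr_x1e4
0    m3      184
2    m5      136
add column lr_x1e4_plus_2 = t['lr_x1e4'] + 2:
  model  lr_x1e4  lr_x1e4_plus_2
0    m3      184             186
2    m5      136             138
Finally, value at position 1, column 'lr_x1e4_plus_2' = 138.

138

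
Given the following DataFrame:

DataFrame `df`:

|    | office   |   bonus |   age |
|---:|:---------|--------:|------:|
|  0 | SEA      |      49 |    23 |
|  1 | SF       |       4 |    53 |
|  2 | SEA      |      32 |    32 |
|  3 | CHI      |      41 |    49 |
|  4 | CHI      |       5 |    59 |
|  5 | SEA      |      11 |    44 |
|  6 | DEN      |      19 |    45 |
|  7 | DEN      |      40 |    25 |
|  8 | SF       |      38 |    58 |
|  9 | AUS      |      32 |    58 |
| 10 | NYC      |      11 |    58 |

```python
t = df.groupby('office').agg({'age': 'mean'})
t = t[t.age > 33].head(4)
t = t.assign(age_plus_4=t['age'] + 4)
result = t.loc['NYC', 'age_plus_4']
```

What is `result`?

group by office, mean of age:
         age
office      
AUS     58.0
CHI     54.0
DEN     35.0
NYC     58.0
SEA     33.0
SF      55.5
filter rows where age > 33:
         age
office      
AUS     58.0
CHI     54.0
DEN     35.0
NYC     58.0
SF      55.5
take first 4 rows:
         age
office      
AUS     58.0
CHI     54.0
DEN     35.0
NYC     58.0
add column age_plus_4 = t['age'] + 4:
         age  age_plus_4
office                  
AUS     58.0        62.0
CHI     54.0        58.0
DEN     35.0        39.0
NYC     58.0        62.0
Hence 62.0.

62.0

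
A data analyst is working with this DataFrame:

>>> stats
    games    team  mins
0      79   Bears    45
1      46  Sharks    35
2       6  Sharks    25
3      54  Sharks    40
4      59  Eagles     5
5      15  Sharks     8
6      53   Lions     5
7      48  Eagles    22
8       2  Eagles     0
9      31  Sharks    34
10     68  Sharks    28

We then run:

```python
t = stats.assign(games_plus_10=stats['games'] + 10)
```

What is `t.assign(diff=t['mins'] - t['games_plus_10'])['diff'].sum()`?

add column games_plus_10 = stats['games'] + 10:
    games    team  mins  games_plus_10
0      79   Bears    45             89
1      46  Sharks    35             56
2       6  Sharks    25             16
3      54  Sharks    40             64
4      59  Eagles     5             69
5      15  Sharks     8             25
6      53   Lions     5             63
7      48  Eagles    22             58
8       2  Eagles     0             12
9      31  Sharks    34             41
10     68  Sharks    28             78
add column diff = t['mins'] - t['games_plus_10']:
    games    team  mins  games_plus_10  diff
0      79   Bears    45             89   -44
1      46  Sharks    35             56   -21
2       6  Sharks    25             16     9
3      54  Sharks    40             64   -24
4      59  Eagles     5             69   -64
5      15  Sharks     8             25   -17
6      53   Lions     5             63   -58
7      48  Eagles    22             58   -36
8       2  Eagles     0             12   -12
9      31  Sharks    34             41    -7
10     68  Sharks    28             78   -50
Then the sum of column 'diff': -324

-324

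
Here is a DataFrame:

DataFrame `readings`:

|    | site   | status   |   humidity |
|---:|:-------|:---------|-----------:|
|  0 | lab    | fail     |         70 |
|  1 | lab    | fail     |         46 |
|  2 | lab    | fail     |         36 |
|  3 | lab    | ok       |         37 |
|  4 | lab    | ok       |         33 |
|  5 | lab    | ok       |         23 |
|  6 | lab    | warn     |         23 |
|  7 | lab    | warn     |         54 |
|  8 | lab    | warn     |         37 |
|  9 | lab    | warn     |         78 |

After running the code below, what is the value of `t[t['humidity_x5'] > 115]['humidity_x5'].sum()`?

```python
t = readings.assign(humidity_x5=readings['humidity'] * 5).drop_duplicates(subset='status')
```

535

add column humidity_x5 = readings['humidity'] * 5:
  site status  humidity  humidity_x5
0  lab   fail        70          350
1  lab   fail        46          230
2  lab   fail        36          180
3  lab     ok        37          185
4  lab     ok        33          165
5  lab     ok        23          115
6  lab   warn        23          115
7  lab   warn        54          270
8  lab   warn        37          185
9  lab   warn        78          390
drop duplicate status (keep=first):
  site status  humidity  humidity_x5
0  lab   fail        70          350
3  lab     ok        37          185
6  lab   warn        23          115
filter rows where humidity_x5 > 115:
  site status  humidity  humidity_x5
0  lab   fail        70          350
3  lab     ok        37          185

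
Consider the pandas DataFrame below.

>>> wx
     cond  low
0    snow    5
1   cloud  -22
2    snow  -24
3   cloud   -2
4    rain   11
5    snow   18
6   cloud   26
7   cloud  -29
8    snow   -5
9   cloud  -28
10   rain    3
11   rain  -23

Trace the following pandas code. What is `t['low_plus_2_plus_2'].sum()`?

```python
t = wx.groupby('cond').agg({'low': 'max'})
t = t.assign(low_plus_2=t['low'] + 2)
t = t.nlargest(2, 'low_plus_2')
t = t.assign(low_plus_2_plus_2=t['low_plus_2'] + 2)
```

52

group by cond, max of low:
       low
cond      
cloud   26
rain    11
snow    18
add column low_plus_2 = t['low'] + 2:
       low  low_plus_2
cond                  
cloud   26          28
rain    11          13
snow    18          20
take 2 rows with largest low_plus_2:
       low  low_plus_2
cond                  
cloud   26          28
snow    18          20
add column low_plus_2_plus_2 = t['low_plus_2'] + 2:
       low  low_plus_2  low_plus_2_plus_2
cond                                     
cloud   26          28                 30
snow    18          20                 22
Finally, sum of column 'low_plus_2_plus_2' = 52.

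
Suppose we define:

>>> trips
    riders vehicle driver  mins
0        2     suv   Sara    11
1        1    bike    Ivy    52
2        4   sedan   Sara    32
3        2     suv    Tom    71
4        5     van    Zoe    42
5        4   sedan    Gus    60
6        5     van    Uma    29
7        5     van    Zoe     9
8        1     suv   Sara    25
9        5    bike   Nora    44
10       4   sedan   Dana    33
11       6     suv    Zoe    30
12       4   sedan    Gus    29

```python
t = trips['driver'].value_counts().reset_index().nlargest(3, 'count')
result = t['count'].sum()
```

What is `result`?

value_counts of driver:
driver
Sara    3
Zoe     3
Gus     2
Ivy     1
Tom     1
Uma     1
Nora    1
Dana    1
Name: count, dtype: int64
reset_index():
  driver  count
0   Sara      3
1    Zoe      3
2    Gus      2
3    Ivy      1
4    Tom      1
5    Uma      1
6   Nora      1
7   Dana      1
take 3 rows with largest count:
  driver  count
0   Sara      3
1    Zoe      3
2    Gus      2
Hence 8.

8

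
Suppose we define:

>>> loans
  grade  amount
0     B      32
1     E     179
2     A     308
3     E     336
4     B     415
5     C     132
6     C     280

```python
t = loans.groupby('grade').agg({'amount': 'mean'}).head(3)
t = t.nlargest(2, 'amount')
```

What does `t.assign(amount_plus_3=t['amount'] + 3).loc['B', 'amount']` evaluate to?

group by grade, mean of amount:
       amount
grade        
A       308.0
B       223.5
C       206.0
E       257.5
take first 3 rows:
       amount
grade        
A       308.0
B       223.5
C       206.0
take 2 rows with largest amount:
       amount
grade        
A       308.0
B       223.5
add column amount_plus_3 = t['amount'] + 3:
       amount  amount_plus_3
grade                       
A       308.0          311.0
B       223.5          226.5
value at row 'B', column 'amount' → 223.5

223.5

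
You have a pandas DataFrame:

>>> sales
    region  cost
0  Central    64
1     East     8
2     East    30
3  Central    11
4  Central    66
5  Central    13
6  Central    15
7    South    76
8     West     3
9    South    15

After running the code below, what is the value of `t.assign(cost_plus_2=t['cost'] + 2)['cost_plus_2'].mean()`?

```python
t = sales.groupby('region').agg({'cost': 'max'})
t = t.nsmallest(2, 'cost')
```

18.5

group by region, max of cost:
         cost
region       
Central    66
East       30
South      76
West        3
take 2 rows with smallest cost:
        cost
region      
West       3
East      30
add column cost_plus_2 = t['cost'] + 2:
        cost  cost_plus_2
region                   
West       3            5
East      30           32
Hence 18.5.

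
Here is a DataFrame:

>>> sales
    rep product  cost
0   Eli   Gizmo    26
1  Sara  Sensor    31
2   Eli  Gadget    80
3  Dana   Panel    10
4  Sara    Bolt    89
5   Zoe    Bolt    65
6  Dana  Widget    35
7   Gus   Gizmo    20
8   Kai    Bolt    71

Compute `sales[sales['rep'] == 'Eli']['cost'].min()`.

filter rows where rep == 'Eli':
   rep product  cost
0  Eli   Gizmo    26
2  Eli  Gadget    80

26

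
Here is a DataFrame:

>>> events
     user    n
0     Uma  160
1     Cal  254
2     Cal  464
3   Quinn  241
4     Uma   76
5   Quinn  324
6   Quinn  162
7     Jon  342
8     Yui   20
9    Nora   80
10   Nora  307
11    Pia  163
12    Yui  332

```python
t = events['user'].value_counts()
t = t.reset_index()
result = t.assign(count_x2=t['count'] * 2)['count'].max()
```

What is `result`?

value_counts of user:
user
Quinn    3
Uma      2
Cal      2
Yui      2
Nora     2
Jon      1
Pia      1
Name: count, dtype: int64
reset_index():
    user  count
0  Quinn      3
1    Uma      2
2    Cal      2
3    Yui      2
4   Nora      2
5    Jon      1
6    Pia      1
add column count_x2 = t['count'] * 2:
    user  count  count_x2
0  Quinn      3         6
1    Uma      2         4
2    Cal      2         4
3    Yui      2         4
4   Nora      2         4
5    Jon      1         2
6    Pia      1         2

3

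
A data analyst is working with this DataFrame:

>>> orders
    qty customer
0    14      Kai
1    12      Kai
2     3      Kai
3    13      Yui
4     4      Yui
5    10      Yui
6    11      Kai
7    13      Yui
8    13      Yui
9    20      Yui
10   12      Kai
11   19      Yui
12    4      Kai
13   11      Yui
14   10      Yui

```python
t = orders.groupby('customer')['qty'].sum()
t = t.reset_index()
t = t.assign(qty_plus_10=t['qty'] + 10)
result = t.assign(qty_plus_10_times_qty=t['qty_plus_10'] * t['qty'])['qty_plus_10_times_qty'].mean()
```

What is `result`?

group by customer, sum of qty:
customer
Kai     56
Yui    113
Name: qty, dtype: int64
reset_index():
  customer  qty
0      Kai   56
1      Yui  113
add column qty_plus_10 = t['qty'] + 10:
  customer  qty  qty_plus_10
0      Kai   56           66
1      Yui  113          123
add column qty_plus_10_times_qty = t['qty_plus_10'] * t['qty']:
  customer  qty  qty_plus_10  qty_plus_10_times_qty
0      Kai   56           66                   3696
1      Yui  113          123                  13899
So mean() = 8797.5.

8797.5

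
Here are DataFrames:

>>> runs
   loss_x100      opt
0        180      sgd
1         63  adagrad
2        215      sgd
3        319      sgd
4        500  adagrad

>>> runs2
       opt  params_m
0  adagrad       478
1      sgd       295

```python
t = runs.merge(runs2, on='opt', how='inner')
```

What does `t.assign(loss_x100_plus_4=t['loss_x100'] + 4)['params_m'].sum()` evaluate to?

1841

merge on 'opt' (how='inner') → 5 rows:
   loss_x100      opt  params_m
0        180      sgd       295
1         63  adagrad       478
2        215      sgd       295
3        319      sgd       295
4        500  adagrad       478
add column loss_x100_plus_4 = t['loss_x100'] + 4:
   loss_x100      opt  params_m  loss_x100_plus_4
0        180      sgd       295               184
1         63  adagrad       478                67
2        215      sgd       295               219
3        319      sgd       295               323
4        500  adagrad       478               504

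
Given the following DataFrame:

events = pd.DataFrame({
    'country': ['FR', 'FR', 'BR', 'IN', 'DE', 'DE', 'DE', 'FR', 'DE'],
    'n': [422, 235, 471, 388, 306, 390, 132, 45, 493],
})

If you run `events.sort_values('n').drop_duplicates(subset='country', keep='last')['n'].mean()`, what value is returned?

sort by n:
  country    n
7      FR   45
6      DE  132
1      FR  235
4      DE  306
3      IN  388
5      DE  390
0      FR  422
2      BR  471
8      DE  493
drop duplicate country (keep=last):
  country    n
3      IN  388
0      FR  422
2      BR  471
8      DE  493
Finally, mean of column 'n' = 443.5.

443.5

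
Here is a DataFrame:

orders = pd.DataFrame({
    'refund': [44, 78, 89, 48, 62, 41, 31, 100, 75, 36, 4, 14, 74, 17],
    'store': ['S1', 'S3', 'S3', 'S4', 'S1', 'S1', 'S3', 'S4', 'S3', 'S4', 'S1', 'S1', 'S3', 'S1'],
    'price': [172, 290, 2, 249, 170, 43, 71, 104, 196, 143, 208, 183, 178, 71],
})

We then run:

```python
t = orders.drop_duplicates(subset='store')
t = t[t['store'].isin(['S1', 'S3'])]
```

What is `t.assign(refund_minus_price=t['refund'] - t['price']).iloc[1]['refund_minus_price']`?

-212

drop duplicate store (keep=first):
   refund store  price
0      44    S1    172
1      78    S3    290
3      48    S4    249
filter rows where store in ['S1', 'S3']:
   refund store  price
0      44    S1    172
1      78    S3    290
add column refund_minus_price = t['refund'] - t['price']:
   refund store  price  refund_minus_price
0      44    S1    172                -128
1      78    S3    290                -212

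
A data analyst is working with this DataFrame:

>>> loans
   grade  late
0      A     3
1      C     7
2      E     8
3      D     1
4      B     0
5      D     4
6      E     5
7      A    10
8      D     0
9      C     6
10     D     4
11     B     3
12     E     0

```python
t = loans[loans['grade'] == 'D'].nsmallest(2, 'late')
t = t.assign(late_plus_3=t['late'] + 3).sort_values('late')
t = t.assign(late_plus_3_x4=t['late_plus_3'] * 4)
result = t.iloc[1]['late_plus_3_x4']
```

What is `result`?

filter rows where grade == 'D':
   grade  late
3      D     1
5      D     4
8      D     0
10     D     4
take 2 rows with smallest late:
  grade  late
8     D     0
3     D     1
add column late_plus_3 = t['late'] + 3:
  grade  late  late_plus_3
8     D     0            3
3     D     1            4
sort by late:
  grade  late  late_plus_3
8     D     0            3
3     D     1            4
add column late_plus_3_x4 = t['late_plus_3'] * 4:
  grade  late  late_plus_3  late_plus_3_x4
8     D     0            3              12
3     D     1            4              16
So iloc[1]['late_plus_3_x4'] = 16.

16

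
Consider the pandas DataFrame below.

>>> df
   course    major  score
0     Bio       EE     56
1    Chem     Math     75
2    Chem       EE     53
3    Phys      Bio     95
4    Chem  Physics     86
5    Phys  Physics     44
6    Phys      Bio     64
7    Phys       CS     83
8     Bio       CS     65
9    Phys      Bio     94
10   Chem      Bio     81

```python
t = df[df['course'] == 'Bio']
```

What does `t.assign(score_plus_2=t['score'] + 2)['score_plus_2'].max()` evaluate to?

filter rows where course == 'Bio':
  course major  score
0    Bio    EE     56
8    Bio    CS     65
add column score_plus_2 = t['score'] + 2:
  course major  score  score_plus_2
0    Bio    EE     56            58
8    Bio    CS     65            67

67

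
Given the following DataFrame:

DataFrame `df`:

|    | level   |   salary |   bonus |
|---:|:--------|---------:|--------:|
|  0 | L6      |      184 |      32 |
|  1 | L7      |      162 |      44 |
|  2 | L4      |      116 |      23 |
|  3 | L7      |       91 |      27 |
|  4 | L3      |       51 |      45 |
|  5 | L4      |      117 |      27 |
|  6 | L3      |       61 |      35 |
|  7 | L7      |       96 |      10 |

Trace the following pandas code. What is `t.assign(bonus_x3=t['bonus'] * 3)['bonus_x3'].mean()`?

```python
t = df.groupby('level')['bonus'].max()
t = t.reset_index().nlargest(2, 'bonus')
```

group by level, max of bonus:
level
L3    45
L4    27
L6    32
L7    44
Name: bonus, dtype: int64
reset_index():
  level  bonus
0    L3     45
1    L4     27
2    L6     32
3    L7     44
take 2 rows with largest bonus:
  level  bonus
0    L3     45
3    L7     44
add column bonus_x3 = t['bonus'] * 3:
  level  bonus  bonus_x3
0    L3     45       135
3    L7     44       132

133.5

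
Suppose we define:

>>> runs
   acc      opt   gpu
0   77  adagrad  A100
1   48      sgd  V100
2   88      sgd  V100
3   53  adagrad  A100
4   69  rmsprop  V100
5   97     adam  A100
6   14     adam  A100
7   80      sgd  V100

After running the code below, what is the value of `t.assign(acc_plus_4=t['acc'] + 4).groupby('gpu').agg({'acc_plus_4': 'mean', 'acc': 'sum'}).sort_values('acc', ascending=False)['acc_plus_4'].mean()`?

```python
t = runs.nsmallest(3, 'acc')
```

take 3 rows with smallest acc:
   acc      opt   gpu
6   14     adam  A100
1   48      sgd  V100
3   53  adagrad  A100
add column acc_plus_4 = t['acc'] + 4:
   acc      opt   gpu  acc_plus_4
6   14     adam  A100          18
1   48      sgd  V100          52
3   53  adagrad  A100          57
group by gpu: mean(acc_plus_4), sum(acc):
      acc_plus_4  acc
gpu                  
A100        37.5   67
V100        52.0   48
sort by acc descending:
      acc_plus_4  acc
gpu                  
A100        37.5   67
V100        52.0   48

44.75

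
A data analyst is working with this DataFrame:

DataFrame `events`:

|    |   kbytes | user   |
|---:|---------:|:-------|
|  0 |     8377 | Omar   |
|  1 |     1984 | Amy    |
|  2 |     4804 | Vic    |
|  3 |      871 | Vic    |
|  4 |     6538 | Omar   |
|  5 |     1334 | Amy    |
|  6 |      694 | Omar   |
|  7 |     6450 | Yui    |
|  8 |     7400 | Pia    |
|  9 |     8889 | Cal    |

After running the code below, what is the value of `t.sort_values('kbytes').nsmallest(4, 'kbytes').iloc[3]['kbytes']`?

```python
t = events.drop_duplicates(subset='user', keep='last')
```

drop duplicate user (keep=last):
   kbytes  user
3     871   Vic
5    1334   Amy
6     694  Omar
7    6450   Yui
8    7400   Pia
9    8889   Cal
sort by kbytes:
   kbytes  user
6     694  Omar
3     871   Vic
5    1334   Amy
7    6450   Yui
8    7400   Pia
9    8889   Cal
take 4 rows with smallest kbytes:
   kbytes  user
6     694  Omar
3     871   Vic
5    1334   Amy
7    6450   Yui
value at position 3, column 'kbytes' → 6450

6450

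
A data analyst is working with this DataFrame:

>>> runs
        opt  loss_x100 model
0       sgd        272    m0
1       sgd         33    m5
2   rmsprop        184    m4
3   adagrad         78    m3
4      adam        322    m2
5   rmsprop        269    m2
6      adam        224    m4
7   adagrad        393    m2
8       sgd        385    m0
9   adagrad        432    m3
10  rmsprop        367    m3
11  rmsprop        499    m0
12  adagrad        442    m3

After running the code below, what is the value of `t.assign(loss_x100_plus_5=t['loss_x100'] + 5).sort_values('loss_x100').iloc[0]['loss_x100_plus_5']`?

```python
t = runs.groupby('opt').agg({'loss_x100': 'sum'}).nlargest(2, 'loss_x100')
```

1324

group by opt, sum of loss_x100:
         loss_x100
opt               
adagrad       1345
adam           546
rmsprop       1319
sgd            690
take 2 rows with largest loss_x100:
         loss_x100
opt               
adagrad       1345
rmsprop       1319
add column loss_x100_plus_5 = t['loss_x100'] + 5:
         loss_x100  loss_x100_plus_5
opt                                 
adagrad       1345              1350
rmsprop       1319              1324
sort by loss_x100:
         loss_x100  loss_x100_plus_5
opt                                 
rmsprop       1319              1324
adagrad       1345              1350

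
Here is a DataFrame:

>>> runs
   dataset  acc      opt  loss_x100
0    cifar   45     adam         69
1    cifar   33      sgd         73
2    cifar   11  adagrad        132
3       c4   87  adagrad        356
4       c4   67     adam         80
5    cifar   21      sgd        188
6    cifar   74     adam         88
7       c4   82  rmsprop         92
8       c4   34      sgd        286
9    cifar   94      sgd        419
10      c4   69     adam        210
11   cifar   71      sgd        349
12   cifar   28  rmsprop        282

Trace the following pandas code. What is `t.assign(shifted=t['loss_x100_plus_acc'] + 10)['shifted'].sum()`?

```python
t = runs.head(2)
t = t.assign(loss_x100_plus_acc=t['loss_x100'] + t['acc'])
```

take first 2 rows:
  dataset  acc   opt  loss_x100
0   cifar   45  adam         69
1   cifar   33   sgd         73
add column loss_x100_plus_acc = t['loss_x100'] + t['acc']:
  dataset  acc   opt  loss_x100  loss_x100_plus_acc
0   cifar   45  adam         69                 114
1   cifar   33   sgd         73                 106
add column shifted = t['loss_x100_plus_acc'] + 10:
  dataset  acc   opt  loss_x100  loss_x100_plus_acc  shifted
0   cifar   45  adam         69                 114      124
1   cifar   33   sgd         73                 106      116
Hence 240.

240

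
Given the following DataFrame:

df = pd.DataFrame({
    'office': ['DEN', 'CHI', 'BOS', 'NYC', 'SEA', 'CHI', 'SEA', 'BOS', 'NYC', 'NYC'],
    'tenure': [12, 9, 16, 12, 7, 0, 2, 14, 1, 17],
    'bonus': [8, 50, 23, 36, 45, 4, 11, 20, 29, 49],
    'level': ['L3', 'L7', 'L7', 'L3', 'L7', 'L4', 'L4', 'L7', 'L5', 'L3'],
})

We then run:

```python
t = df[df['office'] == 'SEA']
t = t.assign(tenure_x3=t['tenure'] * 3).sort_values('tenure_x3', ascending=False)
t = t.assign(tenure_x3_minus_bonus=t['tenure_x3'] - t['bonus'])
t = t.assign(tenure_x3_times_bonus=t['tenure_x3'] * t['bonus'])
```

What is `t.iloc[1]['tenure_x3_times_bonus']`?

filter rows where office == 'SEA':
  office  tenure  bonus level
4    SEA       7     45    L7
6    SEA       2     11    L4
add column tenure_x3 = t['tenure'] * 3:
  office  tenure  bonus level  tenure_x3
4    SEA       7     45    L7         21
6    SEA       2     11    L4          6
sort by tenure_x3 descending:
  office  tenure  bonus level  tenure_x3
4    SEA       7     45    L7         21
6    SEA       2     11    L4          6
add column tenure_x3_minus_bonus = t['tenure_x3'] - t['bonus']:
  office  tenure  bonus level  tenure_x3  tenure_x3_minus_bonus
4    SEA       7     45    L7         21                    -24
6    SEA       2     11    L4          6                     -5
add column tenure_x3_times_bonus = t['tenure_x3'] * t['bonus']:
  office  tenure  bonus level  tenure_x3  tenure_x3_minus_bonus  tenure_x3_times_bonus
4    SEA       7     45    L7         21                    -24                    945
6    SEA       2     11    L4          6                     -5                     66

66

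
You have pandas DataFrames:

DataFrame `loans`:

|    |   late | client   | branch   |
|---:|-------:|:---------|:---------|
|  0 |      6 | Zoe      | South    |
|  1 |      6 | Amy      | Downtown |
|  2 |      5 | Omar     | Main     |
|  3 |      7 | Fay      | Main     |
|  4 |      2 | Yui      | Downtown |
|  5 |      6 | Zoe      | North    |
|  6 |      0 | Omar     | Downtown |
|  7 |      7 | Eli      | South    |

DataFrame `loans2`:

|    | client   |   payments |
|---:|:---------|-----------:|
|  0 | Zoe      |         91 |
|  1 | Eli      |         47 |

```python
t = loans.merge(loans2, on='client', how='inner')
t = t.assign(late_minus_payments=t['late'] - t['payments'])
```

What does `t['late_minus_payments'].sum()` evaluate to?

merge on 'client' (how='inner') → 3 rows:
   late client branch  payments
0     6    Zoe  South        91
1     6    Zoe  North        91
2     7    Eli  South        47
add column late_minus_payments = t['late'] - t['payments']:
   late client branch  payments  late_minus_payments
0     6    Zoe  South        91                  -85
1     6    Zoe  North        91                  -85
2     7    Eli  South        47                  -40
Reading off the sum of column 'late_minus_payments', we get -210.

-210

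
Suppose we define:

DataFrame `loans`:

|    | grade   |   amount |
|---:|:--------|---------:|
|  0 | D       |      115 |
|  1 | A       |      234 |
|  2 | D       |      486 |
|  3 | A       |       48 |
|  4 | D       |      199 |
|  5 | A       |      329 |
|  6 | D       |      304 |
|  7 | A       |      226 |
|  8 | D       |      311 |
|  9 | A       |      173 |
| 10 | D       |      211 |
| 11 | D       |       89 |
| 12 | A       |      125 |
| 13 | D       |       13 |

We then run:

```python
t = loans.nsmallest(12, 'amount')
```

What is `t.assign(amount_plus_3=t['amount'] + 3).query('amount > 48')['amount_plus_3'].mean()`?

201.7

take 12 rows with smallest amount:
   grade  amount
13     D      13
3      A      48
11     D      89
0      D     115
12     A     125
9      A     173
4      D     199
10     D     211
7      A     226
1      A     234
6      D     304
8      D     311
add column amount_plus_3 = t['amount'] + 3:
   grade  amount  amount_plus_3
13     D      13             16
3      A      48             51
11     D      89             92
0      D     115            118
12     A     125            128
9      A     173            176
4      D     199            202
10     D     211            214
7      A     226            229
1      A     234            237
6      D     304            307
8      D     311            314
filter rows where amount > 48:
   grade  amount  amount_plus_3
11     D      89             92
0      D     115            118
12     A     125            128
9      A     173            176
4      D     199            202
10     D     211            214
7      A     226            229
1      A     234            237
6      D     304            307
8      D     311            314
Finally, mean of column 'amount_plus_3' = 201.7.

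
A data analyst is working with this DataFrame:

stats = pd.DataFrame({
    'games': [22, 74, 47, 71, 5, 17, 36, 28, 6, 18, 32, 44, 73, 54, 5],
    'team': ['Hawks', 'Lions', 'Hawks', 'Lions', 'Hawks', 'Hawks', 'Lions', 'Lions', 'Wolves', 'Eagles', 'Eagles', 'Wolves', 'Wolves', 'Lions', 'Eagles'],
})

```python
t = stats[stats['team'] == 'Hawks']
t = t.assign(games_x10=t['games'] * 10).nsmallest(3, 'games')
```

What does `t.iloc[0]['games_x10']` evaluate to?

filter rows where team == 'Hawks':
   games   team
0     22  Hawks
2     47  Hawks
4      5  Hawks
5     17  Hawks
add column games_x10 = t['games'] * 10:
   games   team  games_x10
0     22  Hawks        220
2     47  Hawks        470
4      5  Hawks         50
5     17  Hawks        170
take 3 rows with smallest games:
   games   team  games_x10
4      5  Hawks         50
5     17  Hawks        170
0     22  Hawks        220

50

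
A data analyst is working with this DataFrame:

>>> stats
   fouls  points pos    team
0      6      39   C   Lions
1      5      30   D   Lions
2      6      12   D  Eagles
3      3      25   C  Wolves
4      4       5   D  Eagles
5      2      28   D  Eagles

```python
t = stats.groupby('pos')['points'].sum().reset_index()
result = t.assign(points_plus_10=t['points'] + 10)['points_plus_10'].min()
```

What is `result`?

group by pos, sum of points:
pos
C    64
D    75
Name: points, dtype: int64
reset_index():
  pos  points
0   C      64
1   D      75
add column points_plus_10 = t['points'] + 10:
  pos  points  points_plus_10
0   C      64              74
1   D      75              85
Then the min of column 'points_plus_10': 74

74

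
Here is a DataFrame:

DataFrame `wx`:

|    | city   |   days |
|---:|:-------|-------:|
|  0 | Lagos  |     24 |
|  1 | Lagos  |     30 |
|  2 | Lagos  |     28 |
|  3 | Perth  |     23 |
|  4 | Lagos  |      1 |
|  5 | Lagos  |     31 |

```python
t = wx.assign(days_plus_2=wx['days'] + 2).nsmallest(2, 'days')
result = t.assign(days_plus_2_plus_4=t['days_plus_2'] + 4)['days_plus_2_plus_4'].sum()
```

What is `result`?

add column days_plus_2 = wx['days'] + 2:
    city  days  days_plus_2
0  Lagos    24           26
1  Lagos    30           32
2  Lagos    28           30
3  Perth    23           25
4  Lagos     1            3
5  Lagos    31           33
take 2 rows with smallest days:
    city  days  days_plus_2
4  Lagos     1            3
3  Perth    23           25
add column days_plus_2_plus_4 = t['days_plus_2'] + 4:
    city  days  days_plus_2  days_plus_2_plus_4
4  Lagos     1            3                   7
3  Perth    23           25                  29
sum of column 'days_plus_2_plus_4' → 36

36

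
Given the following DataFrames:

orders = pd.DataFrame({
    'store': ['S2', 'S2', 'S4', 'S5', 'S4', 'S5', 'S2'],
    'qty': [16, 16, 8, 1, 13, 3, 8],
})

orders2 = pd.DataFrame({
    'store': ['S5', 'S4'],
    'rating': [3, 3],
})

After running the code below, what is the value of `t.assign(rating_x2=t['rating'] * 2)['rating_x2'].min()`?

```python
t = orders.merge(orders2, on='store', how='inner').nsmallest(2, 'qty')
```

merge on 'store' (how='inner') → 4 rows:
  store  qty  rating
0    S4    8       3
1    S5    1       3
2    S4   13       3
3    S5    3       3
take 2 rows with smallest qty:
  store  qty  rating
1    S5    1       3
3    S5    3       3
add column rating_x2 = t['rating'] * 2:
  store  qty  rating  rating_x2
1    S5    1       3          6
3    S5    3       3          6
Finally, min of column 'rating_x2' = 6.

6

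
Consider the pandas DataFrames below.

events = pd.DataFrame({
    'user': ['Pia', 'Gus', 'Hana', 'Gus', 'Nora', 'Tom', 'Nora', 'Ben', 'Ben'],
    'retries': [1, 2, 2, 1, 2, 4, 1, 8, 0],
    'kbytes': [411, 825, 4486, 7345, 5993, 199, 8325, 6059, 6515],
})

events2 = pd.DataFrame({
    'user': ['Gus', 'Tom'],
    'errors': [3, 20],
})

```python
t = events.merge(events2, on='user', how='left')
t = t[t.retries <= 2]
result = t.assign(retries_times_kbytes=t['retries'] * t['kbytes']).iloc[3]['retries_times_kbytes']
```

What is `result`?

7345

merge on 'user' (how='left') → 9 rows:
   user  retries  kbytes  errors
0   Pia        1     411     NaN
1   Gus        2     825     3.0
2  Hana        2    4486     NaN
3   Gus        1    7345     3.0
4  Nora        2    5993     NaN
5   Tom        4     199    20.0
6  Nora        1    8325     NaN
7   Ben        8    6059     NaN
8   Ben        0    6515     NaN
filter rows where retries <= 2:
   user  retries  kbytes  errors
0   Pia        1     411     NaN
1   Gus        2     825     3.0
2  Hana        2    4486     NaN
3   Gus        1    7345     3.0
4  Nora        2    5993     NaN
6  Nora        1    8325     NaN
8   Ben        0    6515     NaN
add column retries_times_kbytes = t['retries'] * t['kbytes']:
   user  retries  kbytes  errors  retries_times_kbytes
0   Pia        1     411     NaN                   411
1   Gus        2     825     3.0                  1650
2  Hana        2    4486     NaN                  8972
3   Gus        1    7345     3.0                  7345
4  Nora        2    5993     NaN                 11986
6  Nora        1    8325     NaN                  8325
8   Ben        0    6515     NaN                     0
Then the value at position 3, column 'retries_times_kbytes': 7345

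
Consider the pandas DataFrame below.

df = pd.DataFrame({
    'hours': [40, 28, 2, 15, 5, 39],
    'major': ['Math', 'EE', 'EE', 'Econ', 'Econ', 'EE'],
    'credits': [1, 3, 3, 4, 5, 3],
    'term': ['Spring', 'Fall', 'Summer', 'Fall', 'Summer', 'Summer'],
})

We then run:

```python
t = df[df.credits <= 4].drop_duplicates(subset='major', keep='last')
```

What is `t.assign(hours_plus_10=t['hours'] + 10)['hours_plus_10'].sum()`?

filter rows where credits <= 4:
   hours major  credits    term
0     40  Math        1  Spring
1     28    EE        3    Fall
2      2    EE        3  Summer
3     15  Econ        4    Fall
5     39    EE        3  Summer
drop duplicate major (keep=last):
   hours major  credits    term
0     40  Math        1  Spring
3     15  Econ        4    Fall
5     39    EE        3  Summer
add column hours_plus_10 = t['hours'] + 10:
   hours major  credits    term  hours_plus_10
0     40  Math        1  Spring             50
3     15  Econ        4    Fall             25
5     39    EE        3  Summer             49
sum of column 'hours_plus_10' → 124

124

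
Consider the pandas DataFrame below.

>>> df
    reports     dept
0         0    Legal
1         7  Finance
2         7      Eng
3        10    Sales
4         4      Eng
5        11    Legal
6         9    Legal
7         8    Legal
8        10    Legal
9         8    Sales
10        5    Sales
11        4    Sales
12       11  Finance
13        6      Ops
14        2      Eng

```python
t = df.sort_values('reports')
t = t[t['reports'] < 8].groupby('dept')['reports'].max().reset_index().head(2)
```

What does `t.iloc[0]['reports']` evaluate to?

sort by reports:
    reports     dept
0         0    Legal
14        2      Eng
4         4      Eng
11        4    Sales
10        5    Sales
13        6      Ops
1         7  Finance
2         7      Eng
7         8    Legal
9         8    Sales
6         9    Legal
3        10    Sales
8        10    Legal
5        11    Legal
12       11  Finance
filter rows where reports < 8:
    reports     dept
0         0    Legal
14        2      Eng
4         4      Eng
11        4    Sales
10        5    Sales
13        6      Ops
1         7  Finance
2         7      Eng
group by dept, max of reports:
dept
Eng        7
Finance    7
Legal      0
Ops        6
Sales      5
Name: reports, dtype: int64
reset_index():
      dept  reports
0      Eng        7
1  Finance        7
2    Legal        0
3      Ops        6
4    Sales        5
take first 2 rows:
      dept  reports
0      Eng        7
1  Finance        7
Taking the value at position 0, column 'reports' gives 7.

7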